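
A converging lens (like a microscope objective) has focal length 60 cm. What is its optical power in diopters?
P = 1/f = 1.667 D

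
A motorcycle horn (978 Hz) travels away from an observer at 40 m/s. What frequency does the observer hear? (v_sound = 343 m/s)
f_obs = f·v/(v + v_s) = 875.9 Hz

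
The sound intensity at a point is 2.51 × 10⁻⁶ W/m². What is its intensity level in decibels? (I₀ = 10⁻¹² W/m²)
β = 10·log₁₀(I/I₀) = 64 dB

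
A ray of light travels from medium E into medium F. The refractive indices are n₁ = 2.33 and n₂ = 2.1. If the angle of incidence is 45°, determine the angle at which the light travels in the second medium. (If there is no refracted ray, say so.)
sin θ₂ = (n₁/n₂)·sin θ₁ = 0.7846 → θ₂ = 51.68°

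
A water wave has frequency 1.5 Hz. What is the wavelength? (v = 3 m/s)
λ = v/f = 2 m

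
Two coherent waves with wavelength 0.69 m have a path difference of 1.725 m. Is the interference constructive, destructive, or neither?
destructive — path difference = 2.5λ, an odd multiple of λ/2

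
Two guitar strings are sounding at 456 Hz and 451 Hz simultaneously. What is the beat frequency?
5 Hz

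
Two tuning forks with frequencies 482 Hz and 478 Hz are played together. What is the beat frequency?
4 Hz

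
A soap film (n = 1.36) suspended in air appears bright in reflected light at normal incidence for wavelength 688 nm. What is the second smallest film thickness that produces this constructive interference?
2nt = (m − ½)λ with m = 2 → t = (m − ½)λ/(2n) = 379.4 nm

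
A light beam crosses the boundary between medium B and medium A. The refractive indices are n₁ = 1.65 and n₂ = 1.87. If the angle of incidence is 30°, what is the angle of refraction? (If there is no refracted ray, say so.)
sin θ₂ = (n₁/n₂)·sin θ₁ = 0.4412 → θ₂ = 26.18°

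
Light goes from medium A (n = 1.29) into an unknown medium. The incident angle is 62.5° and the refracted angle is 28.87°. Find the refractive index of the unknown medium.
n₂ = n₁·sin θ₁ / sin θ₂ = 2.37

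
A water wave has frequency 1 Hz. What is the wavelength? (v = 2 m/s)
λ = v/f = 2 m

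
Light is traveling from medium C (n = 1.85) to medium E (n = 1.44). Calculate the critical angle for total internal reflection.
θc = arcsin(n₂/n₁) = 51.11°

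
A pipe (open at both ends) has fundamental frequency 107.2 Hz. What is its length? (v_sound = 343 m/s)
L = v/(2f₁) = 1.6 m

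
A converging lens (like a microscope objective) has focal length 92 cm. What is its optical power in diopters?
P = 1/f = 1.087 D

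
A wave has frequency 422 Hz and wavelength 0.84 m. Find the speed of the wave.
v = fλ = 354.5 m/s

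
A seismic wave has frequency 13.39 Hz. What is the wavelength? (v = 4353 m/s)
λ = v/f = 325.1 m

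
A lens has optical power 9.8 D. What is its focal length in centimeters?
f = 1/P = 10.2 cm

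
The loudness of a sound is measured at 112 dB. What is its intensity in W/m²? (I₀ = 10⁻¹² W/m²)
I = I₀·10^(β/10) = 1.58 × 10⁻¹ W/m²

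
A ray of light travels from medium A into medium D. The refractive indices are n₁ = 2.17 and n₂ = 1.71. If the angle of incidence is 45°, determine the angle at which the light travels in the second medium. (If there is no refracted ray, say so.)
sin θ₂ = (n₁/n₂)·sin θ₁ = 0.8973 → θ₂ = 63.81°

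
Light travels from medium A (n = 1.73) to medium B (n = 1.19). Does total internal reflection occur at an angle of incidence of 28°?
θc = arcsin(n₂/n₁) = 43.46°; 28° < θc, so no — the ray refracts.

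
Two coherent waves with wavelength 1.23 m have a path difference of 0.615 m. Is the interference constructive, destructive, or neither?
destructive — path difference = 0.5λ, an odd multiple of λ/2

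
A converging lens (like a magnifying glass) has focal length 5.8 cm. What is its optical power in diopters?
P = 1/f = 17.24 D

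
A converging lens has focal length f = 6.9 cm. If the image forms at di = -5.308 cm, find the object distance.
1/do = 1/f − 1/di → do = 3 cm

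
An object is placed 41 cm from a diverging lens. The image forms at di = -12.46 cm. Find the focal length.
1/f = 1/do + 1/di → f = -17.9 cm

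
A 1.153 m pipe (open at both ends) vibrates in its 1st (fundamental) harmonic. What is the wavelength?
λₙ = 2L/n = 2.306 m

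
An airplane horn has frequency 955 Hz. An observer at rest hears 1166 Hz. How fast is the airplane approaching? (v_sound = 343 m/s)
v_s = v·(1 − f/f_obs) = 62.07 m/s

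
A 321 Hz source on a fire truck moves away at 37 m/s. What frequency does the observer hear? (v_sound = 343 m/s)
f_obs = f·v/(v + v_s) = 289.7 Hz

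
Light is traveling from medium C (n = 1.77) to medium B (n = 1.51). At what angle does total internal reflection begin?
θc = arcsin(n₂/n₁) = 58.55°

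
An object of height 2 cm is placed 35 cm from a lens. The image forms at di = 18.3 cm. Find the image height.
hi = (-di/do) × ho = -1.046 cm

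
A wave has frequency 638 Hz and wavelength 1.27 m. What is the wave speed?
v = fλ = 810.3 m/s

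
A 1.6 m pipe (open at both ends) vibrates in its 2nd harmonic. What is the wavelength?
λₙ = 2L/n = 1.6 m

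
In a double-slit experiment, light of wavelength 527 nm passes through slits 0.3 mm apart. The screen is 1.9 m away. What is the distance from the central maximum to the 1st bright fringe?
y = mλL/d = 3.338 mm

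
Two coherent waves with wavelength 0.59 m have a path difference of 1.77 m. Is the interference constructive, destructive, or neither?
constructive — path difference = 3λ, a whole number of wavelengths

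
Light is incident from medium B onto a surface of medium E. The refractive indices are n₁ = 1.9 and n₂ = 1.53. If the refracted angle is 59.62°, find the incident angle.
sin θ₁ = (n₂/n₁)·sin θ₂ → θ₁ = 44°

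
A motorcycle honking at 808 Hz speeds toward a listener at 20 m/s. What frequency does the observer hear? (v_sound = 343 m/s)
f_obs = f·v/(v − v_s) = 858 Hz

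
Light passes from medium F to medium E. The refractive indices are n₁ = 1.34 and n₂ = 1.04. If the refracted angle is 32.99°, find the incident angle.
sin θ₁ = (n₂/n₁)·sin θ₂ → θ₁ = 25°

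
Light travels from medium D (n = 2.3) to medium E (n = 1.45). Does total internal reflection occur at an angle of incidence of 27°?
θc = arcsin(n₂/n₁) = 39.08°; 27° < θc, so no — the ray refracts.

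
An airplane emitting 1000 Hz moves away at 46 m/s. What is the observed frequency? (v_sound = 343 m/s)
f_obs = f·v/(v + v_s) = 881.7 Hz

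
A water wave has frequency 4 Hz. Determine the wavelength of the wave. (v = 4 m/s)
λ = v/f = 1 m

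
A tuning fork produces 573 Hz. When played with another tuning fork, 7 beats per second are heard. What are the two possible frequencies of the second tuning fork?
f₂ = 573 ± 7 Hz → 580 Hz or 566 Hz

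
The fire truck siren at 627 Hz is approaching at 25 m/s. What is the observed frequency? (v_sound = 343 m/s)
f_obs = f·v/(v − v_s) = 676.3 Hz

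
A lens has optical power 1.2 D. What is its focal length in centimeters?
f = 1/P = 83.33 cm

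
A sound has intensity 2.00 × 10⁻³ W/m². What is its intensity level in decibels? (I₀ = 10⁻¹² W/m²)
β = 10·log₁₀(I/I₀) = 93.01 dB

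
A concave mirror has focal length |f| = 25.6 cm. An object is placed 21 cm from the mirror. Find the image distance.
f = +25.6 cm (concave); 1/di = 1/f − 1/do → di = -116.9 cm (virtual image, behind mirror)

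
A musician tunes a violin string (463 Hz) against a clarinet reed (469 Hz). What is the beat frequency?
6 Hz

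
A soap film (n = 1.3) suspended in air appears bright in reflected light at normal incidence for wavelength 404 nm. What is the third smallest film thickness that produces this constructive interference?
2nt = (m − ½)λ with m = 3 → t = (m − ½)λ/(2n) = 388.5 nm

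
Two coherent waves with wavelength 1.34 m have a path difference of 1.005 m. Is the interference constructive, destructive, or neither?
neither (partial) — path difference = 0.75λ, neither a whole number of wavelengths nor an odd multiple of λ/2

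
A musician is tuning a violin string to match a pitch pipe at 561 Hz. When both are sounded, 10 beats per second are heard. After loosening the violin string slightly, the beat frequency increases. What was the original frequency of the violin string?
551 Hz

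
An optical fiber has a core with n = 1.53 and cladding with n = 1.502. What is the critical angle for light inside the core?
θc = arcsin(n_cladding/n_core) = 79.02°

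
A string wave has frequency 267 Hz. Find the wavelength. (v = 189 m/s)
λ = v/f = 0.7079 m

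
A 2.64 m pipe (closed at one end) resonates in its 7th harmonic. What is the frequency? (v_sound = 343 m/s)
fₙ = nv/(4L) = 227.4 Hz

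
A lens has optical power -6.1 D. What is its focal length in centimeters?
f = 1/P = -16.39 cm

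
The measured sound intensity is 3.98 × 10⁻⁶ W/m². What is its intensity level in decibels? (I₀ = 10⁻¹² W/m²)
β = 10·log₁₀(I/I₀) = 66 dB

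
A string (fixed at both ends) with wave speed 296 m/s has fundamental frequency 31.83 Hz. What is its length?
L = v/(2f₁) = 4.65 m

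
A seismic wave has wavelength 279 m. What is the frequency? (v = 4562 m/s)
f = v/λ = 16.35 Hz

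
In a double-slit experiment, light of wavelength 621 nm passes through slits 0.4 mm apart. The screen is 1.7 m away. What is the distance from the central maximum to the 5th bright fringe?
y = mλL/d = 13.2 mm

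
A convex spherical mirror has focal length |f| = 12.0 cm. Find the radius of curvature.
R = 2|f| = 24 cm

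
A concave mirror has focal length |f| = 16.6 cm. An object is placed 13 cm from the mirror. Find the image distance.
f = +16.6 cm (concave); 1/di = 1/f − 1/do → di = -59.94 cm (virtual image, behind mirror)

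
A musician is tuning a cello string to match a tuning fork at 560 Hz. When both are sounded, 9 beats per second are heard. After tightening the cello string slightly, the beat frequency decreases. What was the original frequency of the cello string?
551 Hz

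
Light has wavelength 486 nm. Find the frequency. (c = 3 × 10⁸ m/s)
f = c/λ = 6.173 × 10¹⁴ Hz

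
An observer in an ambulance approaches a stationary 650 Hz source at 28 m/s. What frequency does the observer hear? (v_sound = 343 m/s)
f_obs = f·(v + v_o)/v = 703.1 Hz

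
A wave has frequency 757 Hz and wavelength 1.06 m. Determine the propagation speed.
v = fλ = 802.4 m/s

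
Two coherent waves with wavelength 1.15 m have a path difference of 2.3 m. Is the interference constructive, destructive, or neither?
constructive — path difference = 2λ, a whole number of wavelengths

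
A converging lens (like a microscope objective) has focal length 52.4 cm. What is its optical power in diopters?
P = 1/f = 1.908 D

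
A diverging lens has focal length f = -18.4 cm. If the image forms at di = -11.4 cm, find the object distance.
1/do = 1/f − 1/di → do = 29.97 cm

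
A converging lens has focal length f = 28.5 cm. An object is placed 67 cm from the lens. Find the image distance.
1/di = 1/f − 1/do → di = 49.6 cm (real image)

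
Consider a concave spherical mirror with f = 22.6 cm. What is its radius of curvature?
R = 2|f| = 45.2 cm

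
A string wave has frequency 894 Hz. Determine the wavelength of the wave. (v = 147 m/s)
λ = v/f = 0.1644 m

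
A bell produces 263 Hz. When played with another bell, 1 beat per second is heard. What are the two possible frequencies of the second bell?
f₂ = 263 ± 1 Hz → 264 Hz or 262 Hz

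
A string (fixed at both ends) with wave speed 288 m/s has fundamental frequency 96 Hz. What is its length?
L = v/(2f₁) = 1.5 m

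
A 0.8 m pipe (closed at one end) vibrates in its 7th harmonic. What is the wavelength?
λₙ = 4L/n = 0.4571 m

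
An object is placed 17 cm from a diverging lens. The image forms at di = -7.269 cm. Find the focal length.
1/f = 1/do + 1/di → f = -12.7 cm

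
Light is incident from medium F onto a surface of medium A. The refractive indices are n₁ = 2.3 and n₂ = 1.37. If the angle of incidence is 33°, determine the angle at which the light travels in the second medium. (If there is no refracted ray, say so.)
sin θ₂ = (n₁/n₂)·sin θ₁ = 0.9144 → θ₂ = 66.11°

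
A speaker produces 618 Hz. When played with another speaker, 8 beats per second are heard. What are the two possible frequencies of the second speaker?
f₂ = 618 ± 8 Hz → 626 Hz or 610 Hz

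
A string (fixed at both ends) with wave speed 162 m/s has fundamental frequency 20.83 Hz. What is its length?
L = v/(2f₁) = 3.889 m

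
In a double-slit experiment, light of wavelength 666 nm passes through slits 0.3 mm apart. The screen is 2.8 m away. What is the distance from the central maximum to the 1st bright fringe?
y = mλL/d = 6.216 mm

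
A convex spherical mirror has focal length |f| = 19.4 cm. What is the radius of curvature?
R = 2|f| = 38.8 cm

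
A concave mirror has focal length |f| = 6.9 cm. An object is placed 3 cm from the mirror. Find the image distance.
f = +6.9 cm (concave); 1/di = 1/f − 1/do → di = -5.308 cm (virtual image, behind mirror)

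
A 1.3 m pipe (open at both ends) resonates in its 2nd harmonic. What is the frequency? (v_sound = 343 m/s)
fₙ = nv/(2L) = 263.8 Hz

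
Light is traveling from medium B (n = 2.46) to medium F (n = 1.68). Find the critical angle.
θc = arcsin(n₂/n₁) = 43.07°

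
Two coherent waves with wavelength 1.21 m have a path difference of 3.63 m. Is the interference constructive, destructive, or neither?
constructive — path difference = 3λ, a whole number of wavelengths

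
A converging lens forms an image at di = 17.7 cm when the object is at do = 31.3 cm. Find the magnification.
M = −di/do = -0.5655 (inverted image)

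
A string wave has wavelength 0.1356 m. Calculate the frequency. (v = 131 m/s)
f = v/λ = 966.1 Hz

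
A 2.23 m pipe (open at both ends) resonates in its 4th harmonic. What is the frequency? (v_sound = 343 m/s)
fₙ = nv/(2L) = 307.6 Hz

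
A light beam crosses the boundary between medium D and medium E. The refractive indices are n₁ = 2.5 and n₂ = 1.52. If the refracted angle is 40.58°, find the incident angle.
sin θ₁ = (n₂/n₁)·sin θ₂ → θ₁ = 23.3°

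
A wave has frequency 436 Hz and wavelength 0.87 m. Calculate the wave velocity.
v = fλ = 379.3 m/s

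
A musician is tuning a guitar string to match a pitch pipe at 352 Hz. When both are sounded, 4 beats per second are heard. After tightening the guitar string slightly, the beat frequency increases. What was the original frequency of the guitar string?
356 Hz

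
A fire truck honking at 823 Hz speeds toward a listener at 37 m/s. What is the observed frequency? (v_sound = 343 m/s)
f_obs = f·v/(v − v_s) = 922.5 Hz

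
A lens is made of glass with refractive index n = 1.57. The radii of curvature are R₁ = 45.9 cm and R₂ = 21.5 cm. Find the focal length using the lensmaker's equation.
1/f = (n − 1)(1/R₁ − 1/R₂) → f = -70.96 cm (diverging lens)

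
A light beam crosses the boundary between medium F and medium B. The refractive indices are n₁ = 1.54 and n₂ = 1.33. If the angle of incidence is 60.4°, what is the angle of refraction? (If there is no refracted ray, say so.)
sin θ₂ = (n₁/n₂)·sin θ₁ = 1.007 > 1, so there is no refracted ray — the light undergoes total internal reflection.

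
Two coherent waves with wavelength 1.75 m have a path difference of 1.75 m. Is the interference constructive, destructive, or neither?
constructive — path difference = 1λ, a whole number of wavelengths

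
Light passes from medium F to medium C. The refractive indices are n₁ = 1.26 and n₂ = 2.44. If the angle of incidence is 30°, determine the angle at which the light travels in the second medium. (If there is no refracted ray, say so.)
sin θ₂ = (n₁/n₂)·sin θ₁ = 0.2582 → θ₂ = 14.96°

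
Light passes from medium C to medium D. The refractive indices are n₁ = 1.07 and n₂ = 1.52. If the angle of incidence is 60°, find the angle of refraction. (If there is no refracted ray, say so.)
sin θ₂ = (n₁/n₂)·sin θ₁ = 0.6096 → θ₂ = 37.56°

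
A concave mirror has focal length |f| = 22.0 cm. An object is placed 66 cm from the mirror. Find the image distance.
f = +22.0 cm (concave); 1/di = 1/f − 1/do → di = 33 cm (real image, in front of mirror)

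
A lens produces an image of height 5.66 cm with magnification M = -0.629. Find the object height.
ho = |hi|/|M| = 8.998 cm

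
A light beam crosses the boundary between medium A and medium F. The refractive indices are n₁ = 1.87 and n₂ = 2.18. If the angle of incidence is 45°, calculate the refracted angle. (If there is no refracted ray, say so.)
sin θ₂ = (n₁/n₂)·sin θ₁ = 0.6066 → θ₂ = 37.34°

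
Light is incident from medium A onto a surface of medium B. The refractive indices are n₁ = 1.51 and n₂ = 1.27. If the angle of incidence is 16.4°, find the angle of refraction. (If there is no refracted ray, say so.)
sin θ₂ = (n₁/n₂)·sin θ₁ = 0.3357 → θ₂ = 19.61°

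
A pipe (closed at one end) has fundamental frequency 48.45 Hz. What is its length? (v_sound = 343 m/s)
L = v/(4f₁) = 1.77 m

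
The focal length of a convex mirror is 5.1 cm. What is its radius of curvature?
R = 2|f| = 10.2 cm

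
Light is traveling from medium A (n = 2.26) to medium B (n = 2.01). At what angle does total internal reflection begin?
θc = arcsin(n₂/n₁) = 62.8°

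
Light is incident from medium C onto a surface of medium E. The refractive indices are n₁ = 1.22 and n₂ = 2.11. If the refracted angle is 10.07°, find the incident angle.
sin θ₁ = (n₂/n₁)·sin θ₂ → θ₁ = 17.6°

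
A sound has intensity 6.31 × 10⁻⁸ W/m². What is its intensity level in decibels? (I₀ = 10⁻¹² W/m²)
β = 10·log₁₀(I/I₀) = 48 dB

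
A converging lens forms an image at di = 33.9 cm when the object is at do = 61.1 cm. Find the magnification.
M = −di/do = -0.5548 (inverted image)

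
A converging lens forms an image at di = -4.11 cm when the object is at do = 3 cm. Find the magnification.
M = −di/do = 1.37 (upright image)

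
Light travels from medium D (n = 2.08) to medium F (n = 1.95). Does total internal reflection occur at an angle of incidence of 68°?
θc = arcsin(n₂/n₁) = 69.64°; 68° < θc, so no — the ray refracts.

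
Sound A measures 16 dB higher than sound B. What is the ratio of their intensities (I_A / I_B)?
I_A/I_B = 10^(Δβ/10) = 39.81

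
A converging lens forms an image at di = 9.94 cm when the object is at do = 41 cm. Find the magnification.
M = −di/do = -0.2424 (inverted image)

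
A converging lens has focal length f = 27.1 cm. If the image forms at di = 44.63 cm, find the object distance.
1/do = 1/f − 1/di → do = 68.99 cm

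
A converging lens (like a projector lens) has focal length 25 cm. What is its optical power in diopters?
P = 1/f = 4 D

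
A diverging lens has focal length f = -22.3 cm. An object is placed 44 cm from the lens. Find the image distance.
1/di = 1/f − 1/do → di = -14.8 cm (virtual image)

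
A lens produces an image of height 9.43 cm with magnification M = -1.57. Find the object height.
ho = |hi|/|M| = 6.006 cm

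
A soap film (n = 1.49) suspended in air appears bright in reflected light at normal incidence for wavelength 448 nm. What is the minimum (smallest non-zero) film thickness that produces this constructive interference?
2nt = (m − ½)λ with m = 1 → t = (m − ½)λ/(2n) = 75.17 nm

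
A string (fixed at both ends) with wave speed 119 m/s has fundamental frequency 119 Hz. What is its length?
L = v/(2f₁) = 0.5 m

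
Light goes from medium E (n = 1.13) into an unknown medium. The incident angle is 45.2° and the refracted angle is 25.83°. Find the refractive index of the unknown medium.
n₂ = n₁·sin θ₁ / sin θ₂ = 1.84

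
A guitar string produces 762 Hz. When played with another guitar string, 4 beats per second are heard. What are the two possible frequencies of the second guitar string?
f₂ = 762 ± 4 Hz → 766 Hz or 758 Hz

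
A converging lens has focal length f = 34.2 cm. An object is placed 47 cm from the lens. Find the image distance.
1/di = 1/f − 1/do → di = 125.6 cm (real image)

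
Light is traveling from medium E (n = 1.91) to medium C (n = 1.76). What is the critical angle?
θc = arcsin(n₂/n₁) = 67.14°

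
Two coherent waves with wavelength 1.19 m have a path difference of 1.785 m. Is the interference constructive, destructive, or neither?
destructive — path difference = 1.5λ, an odd multiple of λ/2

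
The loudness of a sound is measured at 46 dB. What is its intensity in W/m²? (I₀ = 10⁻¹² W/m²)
I = I₀·10^(β/10) = 3.98 × 10⁻⁸ W/m²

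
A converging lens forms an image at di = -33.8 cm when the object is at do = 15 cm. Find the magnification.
M = −di/do = 2.253 (upright image)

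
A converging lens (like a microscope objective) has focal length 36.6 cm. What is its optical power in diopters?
P = 1/f = 2.732 D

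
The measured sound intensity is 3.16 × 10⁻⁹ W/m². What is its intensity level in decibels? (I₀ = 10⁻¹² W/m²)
β = 10·log₁₀(I/I₀) = 35 dB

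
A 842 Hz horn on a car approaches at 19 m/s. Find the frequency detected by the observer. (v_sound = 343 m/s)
f_obs = f·v/(v − v_s) = 891.4 Hz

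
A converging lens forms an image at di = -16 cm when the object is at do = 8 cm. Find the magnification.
M = −di/do = 2 (upright image)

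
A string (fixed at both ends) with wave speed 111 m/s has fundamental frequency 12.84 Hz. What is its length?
L = v/(2f₁) = 4.322 m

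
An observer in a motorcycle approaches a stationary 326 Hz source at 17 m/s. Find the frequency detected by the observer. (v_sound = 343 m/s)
f_obs = f·(v + v_o)/v = 342.2 Hz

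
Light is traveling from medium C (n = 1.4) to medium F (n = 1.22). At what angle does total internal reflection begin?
θc = arcsin(n₂/n₁) = 60.63°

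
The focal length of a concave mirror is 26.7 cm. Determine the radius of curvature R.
R = 2|f| = 53.4 cm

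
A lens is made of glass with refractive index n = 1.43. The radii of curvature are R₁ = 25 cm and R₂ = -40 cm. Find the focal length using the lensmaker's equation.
1/f = (n − 1)(1/R₁ − 1/R₂) → f = 35.78 cm (converging lens)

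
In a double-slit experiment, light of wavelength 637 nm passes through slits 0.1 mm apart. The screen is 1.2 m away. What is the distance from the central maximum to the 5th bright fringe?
y = mλL/d = 38.22 mm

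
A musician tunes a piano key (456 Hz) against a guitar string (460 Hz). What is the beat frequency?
4 Hz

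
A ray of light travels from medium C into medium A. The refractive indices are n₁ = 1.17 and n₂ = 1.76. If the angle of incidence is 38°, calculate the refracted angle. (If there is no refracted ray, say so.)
sin θ₂ = (n₁/n₂)·sin θ₁ = 0.4093 → θ₂ = 24.16°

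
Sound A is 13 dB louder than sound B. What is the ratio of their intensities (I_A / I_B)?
I_A/I_B = 10^(Δβ/10) = 19.95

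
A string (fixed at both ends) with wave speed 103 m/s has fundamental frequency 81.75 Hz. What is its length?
L = v/(2f₁) = 0.63 m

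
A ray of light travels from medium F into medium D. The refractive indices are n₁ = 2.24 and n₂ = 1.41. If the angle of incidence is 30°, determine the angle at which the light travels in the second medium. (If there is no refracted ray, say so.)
sin θ₂ = (n₁/n₂)·sin θ₁ = 0.7943 → θ₂ = 52.59°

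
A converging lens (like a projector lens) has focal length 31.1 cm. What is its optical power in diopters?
P = 1/f = 3.215 D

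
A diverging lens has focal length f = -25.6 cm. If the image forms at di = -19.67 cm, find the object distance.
1/do = 1/f − 1/di → do = 84.92 cm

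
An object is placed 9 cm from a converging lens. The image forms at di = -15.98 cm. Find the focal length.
1/f = 1/do + 1/di → f = 20.6 cm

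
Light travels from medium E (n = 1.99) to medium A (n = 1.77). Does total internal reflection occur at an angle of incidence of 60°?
θc = arcsin(n₂/n₁) = 62.8°; 60° < θc, so no — the ray refracts.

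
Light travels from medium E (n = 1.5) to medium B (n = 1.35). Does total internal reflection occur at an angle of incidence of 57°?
θc = arcsin(n₂/n₁) = 64.16°; 57° < θc, so no — the ray refracts.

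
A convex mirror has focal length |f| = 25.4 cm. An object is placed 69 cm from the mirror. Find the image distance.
f = −25.4 cm (convex); 1/di = 1/f − 1/do → di = -18.57 cm (virtual image, behind mirror)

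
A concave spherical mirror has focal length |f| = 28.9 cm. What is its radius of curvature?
R = 2|f| = 57.8 cm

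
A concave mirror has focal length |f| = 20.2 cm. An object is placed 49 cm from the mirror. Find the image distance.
f = +20.2 cm (concave); 1/di = 1/f − 1/do → di = 34.37 cm (real image, in front of mirror)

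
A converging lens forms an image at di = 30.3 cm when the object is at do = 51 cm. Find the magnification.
M = −di/do = -0.5941 (inverted image)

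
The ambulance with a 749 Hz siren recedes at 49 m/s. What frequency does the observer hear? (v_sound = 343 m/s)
f_obs = f·v/(v + v_s) = 655.4 Hz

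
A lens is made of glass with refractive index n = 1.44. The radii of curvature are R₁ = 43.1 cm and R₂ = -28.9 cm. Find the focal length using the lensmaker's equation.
1/f = (n − 1)(1/R₁ − 1/R₂) → f = 39.32 cm (converging lens)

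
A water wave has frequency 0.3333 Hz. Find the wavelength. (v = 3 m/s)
λ = v/f = 9.001 m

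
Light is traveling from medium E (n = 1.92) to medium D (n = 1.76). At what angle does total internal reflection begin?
θc = arcsin(n₂/n₁) = 66.44°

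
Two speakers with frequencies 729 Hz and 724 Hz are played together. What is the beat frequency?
5 Hz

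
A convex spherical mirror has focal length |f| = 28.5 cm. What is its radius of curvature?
R = 2|f| = 57 cm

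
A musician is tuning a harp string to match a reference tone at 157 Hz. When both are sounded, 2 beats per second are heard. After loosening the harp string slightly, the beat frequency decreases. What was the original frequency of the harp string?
159 Hz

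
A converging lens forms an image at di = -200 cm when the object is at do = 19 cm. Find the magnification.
M = −di/do = 10.53 (upright image)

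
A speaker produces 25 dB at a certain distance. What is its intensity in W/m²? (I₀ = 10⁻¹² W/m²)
I = I₀·10^(β/10) = 3.16 × 10⁻¹⁰ W/m²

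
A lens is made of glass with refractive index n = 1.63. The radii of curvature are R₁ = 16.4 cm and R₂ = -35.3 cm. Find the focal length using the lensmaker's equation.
1/f = (n − 1)(1/R₁ − 1/R₂) → f = 17.77 cm (converging lens)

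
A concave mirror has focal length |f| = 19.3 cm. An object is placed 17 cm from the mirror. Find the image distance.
f = +19.3 cm (concave); 1/di = 1/f − 1/do → di = -142.7 cm (virtual image, behind mirror)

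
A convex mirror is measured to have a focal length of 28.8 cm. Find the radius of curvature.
R = 2|f| = 57.6 cm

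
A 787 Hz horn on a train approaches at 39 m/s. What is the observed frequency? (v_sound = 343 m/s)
f_obs = f·v/(v − v_s) = 888 Hz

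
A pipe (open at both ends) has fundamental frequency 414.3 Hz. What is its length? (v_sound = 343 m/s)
L = v/(2f₁) = 0.414 m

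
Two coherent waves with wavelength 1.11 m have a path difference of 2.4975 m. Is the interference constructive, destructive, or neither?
neither (partial) — path difference = 2.25λ, neither a whole number of wavelengths nor an odd multiple of λ/2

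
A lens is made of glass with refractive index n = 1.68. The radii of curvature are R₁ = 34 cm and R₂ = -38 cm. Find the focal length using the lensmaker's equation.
1/f = (n − 1)(1/R₁ − 1/R₂) → f = 26.39 cm (converging lens)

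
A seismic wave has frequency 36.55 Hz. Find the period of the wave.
T = 1/f = 0.02736 s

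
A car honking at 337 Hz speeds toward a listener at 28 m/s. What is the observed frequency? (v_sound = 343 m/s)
f_obs = f·v/(v − v_s) = 367 Hz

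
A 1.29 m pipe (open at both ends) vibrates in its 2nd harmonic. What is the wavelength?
λₙ = 2L/n = 1.29 m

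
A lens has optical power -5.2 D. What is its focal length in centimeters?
f = 1/P = -19.23 cm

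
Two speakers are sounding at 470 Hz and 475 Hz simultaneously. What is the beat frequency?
5 Hz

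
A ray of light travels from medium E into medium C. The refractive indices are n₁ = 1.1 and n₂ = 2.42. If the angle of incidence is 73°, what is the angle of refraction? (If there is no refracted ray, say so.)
sin θ₂ = (n₁/n₂)·sin θ₁ = 0.4347 → θ₂ = 25.77°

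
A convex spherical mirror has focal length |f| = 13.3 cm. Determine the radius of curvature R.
R = 2|f| = 26.6 cm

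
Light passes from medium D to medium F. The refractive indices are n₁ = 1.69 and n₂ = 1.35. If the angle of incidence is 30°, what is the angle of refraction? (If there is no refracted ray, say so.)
sin θ₂ = (n₁/n₂)·sin θ₁ = 0.6259 → θ₂ = 38.75°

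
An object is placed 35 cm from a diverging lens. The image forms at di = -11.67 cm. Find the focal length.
1/f = 1/do + 1/di → f = -17.51 cm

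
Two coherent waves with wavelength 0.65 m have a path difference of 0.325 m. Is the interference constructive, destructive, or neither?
destructive — path difference = 0.5λ, an odd multiple of λ/2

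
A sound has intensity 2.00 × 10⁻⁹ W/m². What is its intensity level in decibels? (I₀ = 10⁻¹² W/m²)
β = 10·log₁₀(I/I₀) = 33.01 dB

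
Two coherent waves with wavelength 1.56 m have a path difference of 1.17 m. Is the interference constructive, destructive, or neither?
neither (partial) — path difference = 0.75λ, neither a whole number of wavelengths nor an odd multiple of λ/2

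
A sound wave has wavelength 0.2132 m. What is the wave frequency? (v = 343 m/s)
f = v/λ = 1609 Hz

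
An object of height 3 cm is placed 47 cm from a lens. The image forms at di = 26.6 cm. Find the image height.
hi = (-di/do) × ho = -1.698 cm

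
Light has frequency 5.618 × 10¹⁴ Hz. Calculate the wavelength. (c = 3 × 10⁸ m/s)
λ = c/f = 534 nm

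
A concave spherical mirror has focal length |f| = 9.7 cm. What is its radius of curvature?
R = 2|f| = 19.4 cm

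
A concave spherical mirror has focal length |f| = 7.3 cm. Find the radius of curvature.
R = 2|f| = 14.6 cm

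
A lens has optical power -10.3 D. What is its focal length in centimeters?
f = 1/P = -9.709 cm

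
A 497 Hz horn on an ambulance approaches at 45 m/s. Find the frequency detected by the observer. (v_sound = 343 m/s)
f_obs = f·v/(v − v_s) = 572.1 Hz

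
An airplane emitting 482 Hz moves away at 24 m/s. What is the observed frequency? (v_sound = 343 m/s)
f_obs = f·v/(v + v_s) = 450.5 Hz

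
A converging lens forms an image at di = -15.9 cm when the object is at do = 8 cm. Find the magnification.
M = −di/do = 1.988 (upright image)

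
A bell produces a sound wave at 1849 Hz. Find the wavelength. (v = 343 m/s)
λ = v/f = 0.1855 m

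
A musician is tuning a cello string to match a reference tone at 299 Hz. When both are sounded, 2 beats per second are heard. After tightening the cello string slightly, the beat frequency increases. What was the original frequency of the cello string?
301 Hz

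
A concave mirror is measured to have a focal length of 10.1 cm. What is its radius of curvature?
R = 2|f| = 20.2 cm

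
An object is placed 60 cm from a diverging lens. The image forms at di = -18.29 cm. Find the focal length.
1/f = 1/do + 1/di → f = -26.31 cm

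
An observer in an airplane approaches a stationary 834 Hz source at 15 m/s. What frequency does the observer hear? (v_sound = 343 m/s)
f_obs = f·(v + v_o)/v = 870.5 Hz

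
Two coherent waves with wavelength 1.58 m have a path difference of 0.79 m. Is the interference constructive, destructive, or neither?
destructive — path difference = 0.5λ, an odd multiple of λ/2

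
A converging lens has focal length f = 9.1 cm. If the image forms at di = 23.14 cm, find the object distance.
1/do = 1/f − 1/di → do = 15 cm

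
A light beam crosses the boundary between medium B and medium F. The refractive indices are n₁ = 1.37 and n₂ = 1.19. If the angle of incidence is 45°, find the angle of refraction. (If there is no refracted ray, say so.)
sin θ₂ = (n₁/n₂)·sin θ₁ = 0.8141 → θ₂ = 54.49°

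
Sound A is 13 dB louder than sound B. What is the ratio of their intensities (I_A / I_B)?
I_A/I_B = 10^(Δβ/10) = 19.95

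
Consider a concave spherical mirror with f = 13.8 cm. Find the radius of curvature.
R = 2|f| = 27.6 cm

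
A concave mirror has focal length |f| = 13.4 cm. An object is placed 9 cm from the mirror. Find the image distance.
f = +13.4 cm (concave); 1/di = 1/f − 1/do → di = -27.41 cm (virtual image, behind mirror)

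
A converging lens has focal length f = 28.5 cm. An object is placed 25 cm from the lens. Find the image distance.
1/di = 1/f − 1/do → di = -203.6 cm (virtual image)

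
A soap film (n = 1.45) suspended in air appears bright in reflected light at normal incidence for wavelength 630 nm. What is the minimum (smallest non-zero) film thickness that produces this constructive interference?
2nt = (m − ½)λ with m = 1 → t = (m − ½)λ/(2n) = 108.6 nm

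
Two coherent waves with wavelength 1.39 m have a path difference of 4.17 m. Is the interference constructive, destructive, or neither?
constructive — path difference = 3λ, a whole number of wavelengths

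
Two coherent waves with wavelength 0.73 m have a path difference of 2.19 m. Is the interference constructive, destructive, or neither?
constructive — path difference = 3λ, a whole number of wavelengths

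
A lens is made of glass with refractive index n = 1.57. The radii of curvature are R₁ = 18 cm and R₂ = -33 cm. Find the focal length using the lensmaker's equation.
1/f = (n − 1)(1/R₁ − 1/R₂) → f = 20.43 cm (converging lens)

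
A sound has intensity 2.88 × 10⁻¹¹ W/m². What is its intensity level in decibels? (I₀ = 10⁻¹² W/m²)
β = 10·log₁₀(I/I₀) = 14.59 dB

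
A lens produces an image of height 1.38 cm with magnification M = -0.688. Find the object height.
ho = |hi|/|M| = 2.006 cm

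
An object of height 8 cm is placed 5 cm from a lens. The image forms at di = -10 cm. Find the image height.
hi = (-di/do) × ho = 16 cm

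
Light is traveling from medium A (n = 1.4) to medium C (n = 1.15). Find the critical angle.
θc = arcsin(n₂/n₁) = 55.23°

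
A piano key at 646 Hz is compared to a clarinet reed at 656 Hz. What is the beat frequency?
10 Hz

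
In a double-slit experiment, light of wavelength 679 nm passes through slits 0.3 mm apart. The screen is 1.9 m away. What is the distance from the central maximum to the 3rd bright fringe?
y = mλL/d = 12.9 mm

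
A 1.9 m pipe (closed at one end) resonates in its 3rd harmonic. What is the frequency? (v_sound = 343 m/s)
fₙ = nv/(4L) = 135.4 Hz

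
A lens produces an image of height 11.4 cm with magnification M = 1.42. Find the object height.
ho = |hi|/|M| = 8.028 cm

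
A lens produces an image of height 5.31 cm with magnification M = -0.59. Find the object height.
ho = |hi|/|M| = 9 cm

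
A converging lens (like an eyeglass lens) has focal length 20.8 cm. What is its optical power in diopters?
P = 1/f = 4.808 D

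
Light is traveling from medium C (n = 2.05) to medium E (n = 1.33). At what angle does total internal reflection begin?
θc = arcsin(n₂/n₁) = 40.45°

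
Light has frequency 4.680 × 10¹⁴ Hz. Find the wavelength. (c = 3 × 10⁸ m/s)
λ = c/f = 641 nm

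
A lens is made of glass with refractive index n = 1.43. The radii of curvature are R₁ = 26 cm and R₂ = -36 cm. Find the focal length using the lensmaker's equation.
1/f = (n − 1)(1/R₁ − 1/R₂) → f = 35.11 cm (converging lens)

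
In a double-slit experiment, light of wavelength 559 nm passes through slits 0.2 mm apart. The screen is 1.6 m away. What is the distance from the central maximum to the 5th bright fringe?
y = mλL/d = 22.36 mm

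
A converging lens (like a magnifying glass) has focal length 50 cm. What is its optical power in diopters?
P = 1/f = 2 D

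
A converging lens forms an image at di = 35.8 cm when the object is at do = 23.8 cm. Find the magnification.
M = −di/do = -1.504 (inverted image)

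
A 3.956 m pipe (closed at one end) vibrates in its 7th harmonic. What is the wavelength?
λₙ = 4L/n = 2.261 m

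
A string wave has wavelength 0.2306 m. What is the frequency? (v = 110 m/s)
f = v/λ = 477 Hz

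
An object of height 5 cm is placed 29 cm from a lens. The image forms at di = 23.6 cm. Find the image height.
hi = (-di/do) × ho = -4.069 cm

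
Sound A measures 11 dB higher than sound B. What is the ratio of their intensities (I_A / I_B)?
I_A/I_B = 10^(Δβ/10) = 12.59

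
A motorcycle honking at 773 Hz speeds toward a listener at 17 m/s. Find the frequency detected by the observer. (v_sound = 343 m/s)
f_obs = f·v/(v − v_s) = 813.3 Hz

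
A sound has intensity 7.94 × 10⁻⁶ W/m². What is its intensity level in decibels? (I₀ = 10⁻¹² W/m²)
β = 10·log₁₀(I/I₀) = 69 dB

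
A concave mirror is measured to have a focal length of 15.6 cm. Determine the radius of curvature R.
R = 2|f| = 31.2 cm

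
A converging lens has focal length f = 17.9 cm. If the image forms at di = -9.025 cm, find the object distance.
1/do = 1/f − 1/di → do = 6 cm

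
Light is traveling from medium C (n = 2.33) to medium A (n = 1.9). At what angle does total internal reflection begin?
θc = arcsin(n₂/n₁) = 54.63°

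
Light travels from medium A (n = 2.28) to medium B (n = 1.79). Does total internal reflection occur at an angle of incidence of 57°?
θc = arcsin(n₂/n₁) = 51.73°; 57° > θc, so yes — total internal reflection.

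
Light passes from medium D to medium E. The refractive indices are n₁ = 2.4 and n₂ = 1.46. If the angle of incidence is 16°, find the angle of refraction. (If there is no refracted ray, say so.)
sin θ₂ = (n₁/n₂)·sin θ₁ = 0.4531 → θ₂ = 26.94°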